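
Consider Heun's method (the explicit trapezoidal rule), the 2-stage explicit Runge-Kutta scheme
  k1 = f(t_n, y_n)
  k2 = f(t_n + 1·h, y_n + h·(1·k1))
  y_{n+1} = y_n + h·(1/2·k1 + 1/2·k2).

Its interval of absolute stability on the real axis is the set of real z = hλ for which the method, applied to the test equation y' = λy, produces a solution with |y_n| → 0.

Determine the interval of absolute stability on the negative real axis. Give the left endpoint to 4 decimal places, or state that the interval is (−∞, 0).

With y'=λy (z=hλ):
  order 2, 2-stage ⇒ R(z)=1+z+z^2/2
  (e.g. R(-1.59)=0.67405, |R|=0.67405)

Boundary: |R(x)|=1, x<0.
x=-1.59: |R|=0.6741
|R(-2.26)|=1.2938 |R(-2.1)|=1.1050 |R(-1.65)|=0.7112
Bisect:
  x_lo=-2.4072 |R|=1.4902  x_hi=-0.3734 |R|=0.6963
  mid=-1.39033 |R|=0.57618 →hi
  mid=-1.89879 |R|=0.90391 →hi
  mid=-2.15301 |R|=1.16472 →lo
  mid=-2.02590 |R|=1.02624 →lo
  mid=-1.96234 |R|=0.96305 →hi
  mid=-1.99412 |R|=0.99414 →hi
  mid=-2.01001 |R|=1.01006 →lo
  mid=-2.00207 |R|=1.00207 →lo
  mid=-1.99809 |R|=0.99810 →hi
  mid=-2.00008 |R|=1.00008 →lo
  ...
  [-2.00008,-1.99996] ⇒ x*=-2.0000
Stable set (-2.0000, 0).

z∈(-2.0000,0).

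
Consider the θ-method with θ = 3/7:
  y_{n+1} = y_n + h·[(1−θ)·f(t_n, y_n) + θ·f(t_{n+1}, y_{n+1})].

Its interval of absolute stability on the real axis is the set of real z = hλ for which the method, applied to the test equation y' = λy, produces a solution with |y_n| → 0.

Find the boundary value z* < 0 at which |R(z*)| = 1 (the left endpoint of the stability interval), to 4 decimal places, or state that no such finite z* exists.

Set f=λy, z=hλ:
  y_{n+1} = y_n + z·[4/7·y_n + 3/7·y_{n+1}] ⇒ (1 − 3/7z)y_{n+1} = (1 + 4/7z)y_n
  so R(z) = (1 + 4/7z)/(1 − 3/7z).

Solve |R(x)|<1 on ℝ⁻.
x=-0.83: |R|=0.3878
R=−1: 1+4/7x = −1+3/7x ⇒ -1/7x=2 ⇒ x=2/(-1/7)=-14.0000
Confirm numerically:
  x=-13.393: |R|=0.98713 <1
  x=-11.424: |R|=0.93758 <1
  x=-10.815: |R|=0.91925 <1
  x=-7.989: |R|=0.80589 <1
  x=-14.373: |R|=1.00744 >1
  x=-14.277: |R|=1.00556 >1
  x=-14.229: |R|=1.00461 >1
Stable set (-14.0000, 0).

left endpoint -14.0000.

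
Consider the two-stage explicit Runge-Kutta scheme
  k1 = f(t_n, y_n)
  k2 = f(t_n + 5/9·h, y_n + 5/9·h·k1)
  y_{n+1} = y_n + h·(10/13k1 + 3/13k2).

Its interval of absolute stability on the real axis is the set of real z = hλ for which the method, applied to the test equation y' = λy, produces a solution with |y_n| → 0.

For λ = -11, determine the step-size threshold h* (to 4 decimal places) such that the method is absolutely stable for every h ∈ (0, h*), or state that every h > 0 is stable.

Test eqn y'=λy, z=hλ:
  k1=λy_n ⇒ h·k1=z·y_n;  k2=λ(1+5/9z)y_n ⇒ h·k2=z(1+5/9z)y_n
  y_{n+1}/y_n = 1 + 10/13z + 3/13z(1+5/9z) = 1 + z + 5/39z²
  so R(z) = 1 + z + 5/39z².

Need |R(x)|<1, x<0.
x=-1.32: |R|=0.0966
R=1: x+5/39x²=0 ⇒ x=−39/5=-7.8000; min R=1−1/(4·5/39)=-0.9500>−1
Confirm numerically:
  x=-6.426: |R|=0.13196 <1
  x=-5.020: |R|=0.78918 <1
  x=-4.578: |R|=0.89107 <1
  x=-3.658: |R|=0.94249 <1
  x=-8.152: |R|=1.36789 >1
  x=-8.121: |R|=1.33421 >1
  x=-7.830: |R|=1.03012 >1
So |R|<1 on (-7.8000, 0).

(-7.8000,0); λ=-11 ⇒ h* = (39/5)/11 = 0.7091.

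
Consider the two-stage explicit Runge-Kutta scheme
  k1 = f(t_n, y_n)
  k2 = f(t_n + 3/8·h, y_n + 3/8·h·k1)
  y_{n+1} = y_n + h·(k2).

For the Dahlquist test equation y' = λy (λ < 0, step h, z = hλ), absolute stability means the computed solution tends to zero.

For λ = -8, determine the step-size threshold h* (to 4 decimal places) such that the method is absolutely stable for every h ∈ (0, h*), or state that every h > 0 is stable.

(-2.6667,0); λ=-8 ⇒ h* = (8/3)/8 = 0.3333.

On y'=λy, z=hλ:
  k1=λy_n ⇒ h·k1=z·y_n;  k2=λ(1+3/8z)y_n ⇒ h·k2=z(1+3/8z)y_n
  y_{n+1}/y_n = 1 + z(1+3/8z) = 1 + z + 3/8z²
  R(z) = 1 + z + 3/8z².

Find x<0 with |R(x)|<1.
x=-0.85: |R|=0.4209
R=1: x+3/8x²=0 ⇒ x=−8/3=-2.6667; min R=1−1/(4·3/8)=0.3333>−1
Confirm numerically:
  x=-2.518: |R|=0.85962 <1
  x=-2.290: |R|=0.67654 <1
  x=-1.887: |R|=0.44829 <1
  x=-1.395: |R|=0.33476 <1
  x=-3.116: |R|=1.52505 >1
  x=-2.841: |R|=1.18573 >1
Interval (-2.6667, 0).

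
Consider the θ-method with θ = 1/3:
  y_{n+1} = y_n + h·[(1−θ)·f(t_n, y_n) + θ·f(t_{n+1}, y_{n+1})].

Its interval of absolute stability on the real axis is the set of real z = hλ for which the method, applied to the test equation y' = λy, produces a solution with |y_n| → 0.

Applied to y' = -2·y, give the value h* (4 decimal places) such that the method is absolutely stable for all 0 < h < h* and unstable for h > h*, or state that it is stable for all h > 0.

(-6.0000,0); λ=-2 ⇒ h* = (6)/2 = 3.0000.

Test eqn y'=λy, z=hλ:
  y_{n+1} = y_n + z·[2/3·y_n + 1/3·y_{n+1}] ⇒ (1 − 1/3z)y_{n+1} = (1 + 2/3z)y_n
  R(z) = (1 + 2/3z)/(1 − 1/3z).

Boundary: |R(x)|=1, x<0.
x=-1.69: |R|=0.0810
R=−1: 1+2/3x = −1+1/3x ⇒ -1/3x=2 ⇒ x=2/(-1/3)=-6.0000
Confirm numerically:
  x=-3.226: |R|=0.55445 <1
  x=-2.742: |R|=0.43260 <1
  x=-2.559: |R|=0.38100 <1
  x=-6.500: |R|=1.05263 >1
  x=-6.098: |R|=1.01077 >1
Interval (-6.0000, 0).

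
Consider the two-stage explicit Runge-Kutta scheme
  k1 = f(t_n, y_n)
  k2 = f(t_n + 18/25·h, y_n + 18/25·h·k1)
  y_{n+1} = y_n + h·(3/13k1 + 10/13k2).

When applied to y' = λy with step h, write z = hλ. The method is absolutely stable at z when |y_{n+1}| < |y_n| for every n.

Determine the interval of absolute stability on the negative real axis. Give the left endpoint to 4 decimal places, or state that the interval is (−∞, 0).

On y'=λy, z=hλ:
  k1=λy_n ⇒ h·k1=z·y_n;  k2=λ(1+18/25z)y_n ⇒ h·k2=z(1+18/25z)y_n
  y_{n+1}/y_n = 1 + 3/13z + 10/13z(1+18/25z) = 1 + z + 36/65z²
  R(z) = 1 + z + 36/65z².

Need |R(x)|<1, x<0.
x=-0.5: |R|=0.6385
R=1: x+36/65x²=0 ⇒ x=−65/36=-1.8056; min R=1−1/(4·36/65)=0.5486>−1
Confirm numerically:
  x=-1.678: |R|=0.88146 <1
  x=-1.622: |R|=0.83510 <1
  x=-1.342: |R|=0.65546 <1
  x=-2.296: |R|=1.62366 >1
  x=-2.085: |R|=1.32269 >1
  x=-2.005: |R|=1.22148 >1
Interval (-1.8056, 0).

(-1.8056, 0).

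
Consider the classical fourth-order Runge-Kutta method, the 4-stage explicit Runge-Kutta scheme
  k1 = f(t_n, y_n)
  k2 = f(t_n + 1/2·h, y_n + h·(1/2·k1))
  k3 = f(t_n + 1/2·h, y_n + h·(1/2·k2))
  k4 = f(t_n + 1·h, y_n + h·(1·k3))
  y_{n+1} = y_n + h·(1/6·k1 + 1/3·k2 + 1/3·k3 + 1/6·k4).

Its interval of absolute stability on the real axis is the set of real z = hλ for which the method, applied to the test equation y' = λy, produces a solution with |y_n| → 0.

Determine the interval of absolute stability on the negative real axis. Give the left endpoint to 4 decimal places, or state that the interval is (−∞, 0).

(-2.7853, 0).

On y'=λy, z=hλ:
  order 4, 4-stage ⇒ R(z)=1+z+z^2/2+z^3/6+z^4/24
  (e.g. R(-0.89)=0.41470, |R|=0.41470)

Find x<0 with |R(x)|<1.
x=-0.89: |R|=0.4147
|R(-1.95)|=0.3179 |R(-1.79)|=0.2839 |R(-0.52)|=0.5948
Bisect:
  x_lo=-3.1917 |R|=1.8067  x_hi=-0.0562 |R|=0.9454
  mid=-1.62393 |R|=0.27066 →hi
  mid=-2.40781 |R|=0.56488 →hi
  mid=-2.79976 |R|=1.02203 →lo
  mid=-2.60379 |R|=0.75910 →hi
  mid=-2.70177 |R|=0.88121 →hi
  mid=-2.75076 |R|=0.94918 →hi
  mid=-2.77526 |R|=0.98498 →hi
  ...
  [-2.78540,-2.78521] ⇒ x*=-2.7853
Stable set (-2.7853, 0).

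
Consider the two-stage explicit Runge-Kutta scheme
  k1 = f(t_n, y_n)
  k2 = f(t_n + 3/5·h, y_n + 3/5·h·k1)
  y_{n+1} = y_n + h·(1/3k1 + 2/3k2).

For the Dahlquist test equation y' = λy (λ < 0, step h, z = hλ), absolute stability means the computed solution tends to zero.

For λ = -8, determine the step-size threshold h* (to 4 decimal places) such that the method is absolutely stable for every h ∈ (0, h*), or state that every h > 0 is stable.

Test eqn y'=λy, z=hλ:
  k1=λy_n ⇒ h·k1=z·y_n;  k2=λ(1+3/5z)y_n ⇒ h·k2=z(1+3/5z)y_n
  y_{n+1}/y_n = 1 + 1/3z + 2/3z(1+3/5z) = 1 + z + 2/5z²
  R(z) = 1 + z + 2/5z².

Find x<0 with |R(x)|<1.
x=-0.72: |R|=0.4874
R=1: x+2/5x²=0 ⇒ x=−5/2=-2.5000; min R=1−1/(4·2/5)=0.3750>−1
Confirm numerically:
  x=-2.040: |R|=0.62464 <1
  x=-2.024: |R|=0.61463 <1
  x=-1.189: |R|=0.37649 <1
  x=-3.029: |R|=1.64094 >1
  x=-2.990: |R|=1.58604 >1
  x=-2.703: |R|=1.21948 >1
Stable set (-2.5000, 0).

(-2.5000,0); λ=-8 ⇒ h* = (5/2)/8 = 0.3125.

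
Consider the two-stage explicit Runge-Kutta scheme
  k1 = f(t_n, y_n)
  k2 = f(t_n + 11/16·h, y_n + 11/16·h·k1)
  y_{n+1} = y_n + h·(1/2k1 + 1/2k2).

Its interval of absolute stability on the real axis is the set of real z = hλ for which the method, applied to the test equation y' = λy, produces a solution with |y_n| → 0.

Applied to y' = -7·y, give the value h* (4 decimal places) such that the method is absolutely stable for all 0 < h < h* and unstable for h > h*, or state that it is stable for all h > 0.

Set f=λy, z=hλ:
  k1=λy_n ⇒ h·k1=z·y_n;  k2=λ(1+11/16z)y_n ⇒ h·k2=z(1+11/16z)y_n
  y_{n+1}/y_n = 1 + 1/2z + 1/2z(1+11/16z) = 1 + z + 11/32z²
  ⇒ R(z) = 1 + z + 11/32z².

Boundary: |R(x)|=1, x<0.
x=-0.54: |R|=0.5602
R=1: x+11/32x²=0 ⇒ x=−32/11=-2.9091; min R=1−1/(4·11/32)=0.2727>−1
Confirm numerically:
  x=-2.743: |R|=0.84339 <1
  x=-1.296: |R|=0.28137 <1
  x=-1.221: |R|=0.29148 <1
  x=-1.204: |R|=0.29431 <1
  x=-3.319: |R|=1.46767 >1
  x=-3.006: |R|=1.10014 >1
  x=-2.947: |R|=1.03840 >1
Stable set (-2.9091, 0).

(-2.9091,0); λ=-7 ⇒ h* = (32/11)/7 = 0.4156.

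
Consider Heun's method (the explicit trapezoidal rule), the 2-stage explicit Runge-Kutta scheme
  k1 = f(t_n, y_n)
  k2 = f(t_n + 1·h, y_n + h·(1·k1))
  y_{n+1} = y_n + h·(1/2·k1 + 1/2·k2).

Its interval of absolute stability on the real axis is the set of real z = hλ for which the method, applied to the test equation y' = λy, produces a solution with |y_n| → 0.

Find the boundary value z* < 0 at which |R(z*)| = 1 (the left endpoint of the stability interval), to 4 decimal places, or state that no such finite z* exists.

With y'=λy (z=hλ):
  order 2, 2-stage ⇒ R(z)=1+z+z^2/2
  (e.g. R(-0.64)=0.56480, |R|=0.56480)

Boundary: |R(x)|=1, x<0.
x=-0.64: |R|=0.5648
|R(-1.99)|=0.9900 |R(-1.76)|=0.7888 |R(-0.87)|=0.5085
Bisect:
  x_lo=-2.5440 |R|=1.6920  x_hi=-0.3202 |R|=0.7311
  mid=-1.43211 |R|=0.59336 →hi
  mid=-1.98806 |R|=0.98813 →hi
  mid=-2.26604 |R|=1.30142 →lo
  mid=-2.12705 |R|=1.13512 →lo
  mid=-2.05755 |R|=1.05921 →lo
  mid=-2.02281 |R|=1.02307 →lo
  mid=-2.00543 |R|=1.00545 →lo
  mid=-1.99675 |R|=0.99675 →hi
  mid=-2.00109 |R|=1.00109 →lo
  ...
  [-2.00001,-1.99987] ⇒ x*=-2.0000
Stable set (-2.0000, 0).

left endpoint -2.0000.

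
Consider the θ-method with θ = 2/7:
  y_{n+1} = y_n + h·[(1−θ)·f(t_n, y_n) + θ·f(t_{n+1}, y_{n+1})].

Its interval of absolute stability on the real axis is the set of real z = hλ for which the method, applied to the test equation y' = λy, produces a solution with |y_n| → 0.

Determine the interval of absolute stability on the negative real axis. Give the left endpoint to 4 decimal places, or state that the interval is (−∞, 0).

Set f=λy, z=hλ:
  y_{n+1} = y_n + z·[5/7·y_n + 2/7·y_{n+1}] ⇒ (1 − 2/7z)y_{n+1} = (1 + 5/7z)y_n
  ⇒ R(z) = (1 + 5/7z)/(1 − 2/7z).

Boundary: |R(x)|=1, x<0.
x=-1.37: |R|=0.0154
R=−1: 1+5/7x = −1+2/7x ⇒ -3/7x=2 ⇒ x=2/(-3/7)=-4.6667
Confirm numerically:
  x=-4.178: |R|=0.90453 <1
  x=-2.883: |R|=0.58084 <1
  x=-2.335: |R|=0.40060 <1
  x=-5.011: |R|=1.06069 >1
  x=-4.808: |R|=1.02552 >1
Stable set (-4.6667, 0).

(-4.6667, 0).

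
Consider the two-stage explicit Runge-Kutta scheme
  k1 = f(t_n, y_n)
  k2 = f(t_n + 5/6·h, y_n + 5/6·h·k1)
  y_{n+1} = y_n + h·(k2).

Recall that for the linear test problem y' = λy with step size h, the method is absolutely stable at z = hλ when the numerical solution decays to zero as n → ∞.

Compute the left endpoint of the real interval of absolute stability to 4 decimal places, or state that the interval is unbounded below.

Test eqn y'=λy, z=hλ:
  k1=λy_n ⇒ h·k1=z·y_n;  k2=λ(1+5/6z)y_n ⇒ h·k2=z(1+5/6z)y_n
  y_{n+1}/y_n = 1 + z(1+5/6z) = 1 + z + 5/6z²
  ⇒ R(z) = 1 + z + 5/6z².

Boundary: |R(x)|=1, x<0.
x=-0.79: |R|=0.7301
R=1: x+5/6x²=0 ⇒ x=−6/5=-1.2000; min R=1−1/(4·5/6)=0.7000>−1
Confirm numerically:
  x=-1.013: |R|=0.84214 <1
  x=-0.944: |R|=0.79861 <1
  x=-0.823: |R|=0.74144 <1
  x=-0.781: |R|=0.72730 <1
  x=-1.772: |R|=1.84465 >1
  x=-1.393: |R|=1.22404 >1
  x=-1.388: |R|=1.21745 >1
Stable set (-1.2000, 0).

z* = -1.2000.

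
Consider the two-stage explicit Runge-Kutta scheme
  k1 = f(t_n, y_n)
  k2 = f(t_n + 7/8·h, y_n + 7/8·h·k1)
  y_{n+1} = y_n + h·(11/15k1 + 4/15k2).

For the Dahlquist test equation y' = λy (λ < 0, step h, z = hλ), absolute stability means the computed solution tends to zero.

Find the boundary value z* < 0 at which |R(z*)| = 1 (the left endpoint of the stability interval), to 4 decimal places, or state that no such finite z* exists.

z* = -4.2857.

Test eqn y'=λy, z=hλ:
  k1=λy_n ⇒ h·k1=z·y_n;  k2=λ(1+7/8z)y_n ⇒ h·k2=z(1+7/8z)y_n
  y_{n+1}/y_n = 1 + 11/15z + 4/15z(1+7/8z) = 1 + z + 7/30z²
  Hence R(z) = 1 + z + 7/30z².

Boundary: |R(x)|=1, x<0.
x=-1.48: |R|=0.0311
R=1: x+7/30x²=0 ⇒ x=−30/7=-4.2857; min R=1−1/(4·7/30)=-0.0714>−1
Confirm numerically:
  x=-2.452: |R|=0.04913 <1
  x=-2.235: |R|=0.06945 <1
  x=-2.170: |R|=0.07126 <1
  x=-4.749: |R|=1.51337 >1
  x=-4.454: |R|=1.17489 >1
  x=-4.348: |R|=1.06319 >1
So |R|<1 on (-4.2857, 0).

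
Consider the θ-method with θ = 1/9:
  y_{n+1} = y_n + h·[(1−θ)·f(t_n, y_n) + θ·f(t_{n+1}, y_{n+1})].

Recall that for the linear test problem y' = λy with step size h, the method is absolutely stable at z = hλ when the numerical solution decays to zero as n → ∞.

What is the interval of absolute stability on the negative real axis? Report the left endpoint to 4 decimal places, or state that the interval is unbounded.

Set f=λy, z=hλ:
  y_{n+1} = y_n + z·[8/9·y_n + 1/9·y_{n+1}] ⇒ (1 − 1/9z)y_{n+1} = (1 + 8/9z)y_n
  so R(z) = (1 + 8/9z)/(1 − 1/9z).

Need |R(x)|<1, x<0.
x=-1.59: |R|=0.3513
R=−1: 1+8/9x = −1+1/9x ⇒ -7/9x=2 ⇒ x=2/(-7/9)=-2.5714
Confirm numerically:
  x=-2.270: |R|=0.81278 <1
  x=-1.843: |R|=0.52974 <1
  x=-1.690: |R|=0.42283 <1
  x=-2.936: |R|=1.21381 >1
  x=-2.925: |R|=1.20755 >1
Stable set (-2.5714, 0).

z∈(-2.5714,0).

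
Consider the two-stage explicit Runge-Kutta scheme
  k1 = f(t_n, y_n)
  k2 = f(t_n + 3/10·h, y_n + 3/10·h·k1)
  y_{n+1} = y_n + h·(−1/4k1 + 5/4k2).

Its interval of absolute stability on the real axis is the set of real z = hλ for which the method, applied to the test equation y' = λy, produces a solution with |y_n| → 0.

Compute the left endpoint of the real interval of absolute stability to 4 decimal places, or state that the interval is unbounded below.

On y'=λy, z=hλ:
  k1=λy_n ⇒ h·k1=z·y_n;  k2=λ(1+3/10z)y_n ⇒ h·k2=z(1+3/10z)y_n
  y_{n+1}/y_n = 1 − 1/4z + 5/4z(1+3/10z) = 1 + z + 3/8z²
  Hence R(z) = 1 + z + 3/8z².

Solve |R(x)|<1 on ℝ⁻.
x=-1.42: |R|=0.3361
R=1: x+3/8x²=0 ⇒ x=−8/3=-2.6667; min R=1−1/(4·3/8)=0.3333>−1
Confirm numerically:
  x=-2.602: |R|=0.93690 <1
  x=-2.263: |R|=0.65744 <1
  x=-1.505: |R|=0.34438 <1
  x=-3.008: |R|=1.38502 >1
  x=-2.962: |R|=1.32804 >1
  x=-2.848: |R|=1.19366 >1
Interval (-2.6667, 0).

z* = -2.6667.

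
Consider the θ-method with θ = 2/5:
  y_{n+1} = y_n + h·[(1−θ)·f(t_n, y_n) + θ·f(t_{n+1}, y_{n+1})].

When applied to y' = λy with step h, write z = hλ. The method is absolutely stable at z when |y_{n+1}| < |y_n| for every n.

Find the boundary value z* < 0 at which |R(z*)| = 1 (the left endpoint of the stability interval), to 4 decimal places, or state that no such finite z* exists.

On y'=λy, z=hλ:
  y_{n+1} = y_n + z·[3/5·y_n + 2/5·y_{n+1}] ⇒ (1 − 2/5z)y_{n+1} = (1 + 3/5z)y_n
  Hence R(z) = (1 + 3/5z)/(1 − 2/5z).

Solve |R(x)|<1 on ℝ⁻.
x=-0.91: |R|=0.3328
R=−1: 1+3/5x = −1+2/5x ⇒ -1/5x=2 ⇒ x=2/(-1/5)=-10.0000
Confirm numerically:
  x=-8.688: |R|=0.94137 <1
  x=-6.384: |R|=0.79649 <1
  x=-5.136: |R|=0.68151 <1
  x=-10.215: |R|=1.00845 >1
  x=-10.027: |R|=1.00108 >1
Stable set (-10.0000, 0).

left endpoint -10.0000.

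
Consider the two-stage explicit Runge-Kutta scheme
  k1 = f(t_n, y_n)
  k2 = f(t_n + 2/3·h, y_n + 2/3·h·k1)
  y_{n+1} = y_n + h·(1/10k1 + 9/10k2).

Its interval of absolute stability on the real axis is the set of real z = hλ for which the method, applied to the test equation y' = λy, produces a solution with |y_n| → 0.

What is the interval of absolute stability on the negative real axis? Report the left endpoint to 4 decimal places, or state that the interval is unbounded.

With y'=λy (z=hλ):
  k1=λy_n ⇒ h·k1=z·y_n;  k2=λ(1+2/3z)y_n ⇒ h·k2=z(1+2/3z)y_n
  y_{n+1}/y_n = 1 + 1/10z + 9/10z(1+2/3z) = 1 + z + 3/5z²
  so R(z) = 1 + z + 3/5z².

Boundary: |R(x)|=1, x<0.
x=-0.9: |R|=0.5860
R=1: x+3/5x²=0 ⇒ x=−5/3=-1.6667; min R=1−1/(4·3/5)=0.5833>−1
Confirm numerically:
  x=-1.643: |R|=0.97667 <1
  x=-1.471: |R|=0.82730 <1
  x=-1.418: |R|=0.78843 <1
  x=-1.200: |R|=0.66400 <1
  x=-2.262: |R|=1.80799 >1
  x=-2.260: |R|=1.80456 >1
  x=-2.179: |R|=1.66982 >1
Stable set (-1.6667, 0).

z∈(-1.6667,0).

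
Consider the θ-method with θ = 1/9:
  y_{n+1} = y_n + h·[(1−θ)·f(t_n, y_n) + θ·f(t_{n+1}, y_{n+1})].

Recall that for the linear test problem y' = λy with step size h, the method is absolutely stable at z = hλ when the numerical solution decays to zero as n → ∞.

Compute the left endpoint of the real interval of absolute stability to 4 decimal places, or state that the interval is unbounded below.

left endpoint -2.5714.

Test eqn y'=λy, z=hλ:
  y_{n+1} = y_n + z·[8/9·y_n + 1/9·y_{n+1}] ⇒ (1 − 1/9z)y_{n+1} = (1 + 8/9z)y_n
  so R(z) = (1 + 8/9z)/(1 − 1/9z).

Boundary: |R(x)|=1, x<0.
x=-0.96: |R|=0.1325
R=−1: 1+8/9x = −1+1/9x ⇒ -7/9x=2 ⇒ x=2/(-7/9)=-2.5714
Confirm numerically:
  x=-2.190: |R|=0.76139 <1
  x=-1.673: |R|=0.41076 <1
  x=-1.155: |R|=0.02363 <1
  x=-3.048: |R|=1.27689 >1
  x=-2.970: |R|=1.23308 >1
  x=-2.606: |R|=1.02085 >1
So |R|<1 on (-2.5714, 0).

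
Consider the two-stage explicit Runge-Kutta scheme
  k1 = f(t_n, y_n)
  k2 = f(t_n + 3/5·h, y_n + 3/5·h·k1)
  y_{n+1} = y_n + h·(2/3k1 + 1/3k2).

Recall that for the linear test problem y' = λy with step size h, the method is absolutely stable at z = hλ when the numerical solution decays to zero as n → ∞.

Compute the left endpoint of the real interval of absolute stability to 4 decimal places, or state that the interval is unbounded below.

z* = -5.0000.

Test eqn y'=λy, z=hλ:
  k1=λy_n ⇒ h·k1=z·y_n;  k2=λ(1+3/5z)y_n ⇒ h·k2=z(1+3/5z)y_n
  y_{n+1}/y_n = 1 + 2/3z + 1/3z(1+3/5z) = 1 + z + 1/5z²
  Hence R(z) = 1 + z + 1/5z².

Solve |R(x)|<1 on ℝ⁻.
x=-1.74: |R|=0.1345
R=1: x+1/5x²=0 ⇒ x=−5=-5.0000; min R=1−1/(4·1/5)=-0.2500>−1
Confirm numerically:
  x=-4.545: |R|=0.58641 <1
  x=-3.512: |R|=0.04517 <1
  x=-2.992: |R|=0.20159 <1
  x=-2.567: |R|=0.24910 <1
  x=-5.527: |R|=1.58255 >1
  x=-5.136: |R|=1.13970 >1
So |R|<1 on (-5.0000, 0).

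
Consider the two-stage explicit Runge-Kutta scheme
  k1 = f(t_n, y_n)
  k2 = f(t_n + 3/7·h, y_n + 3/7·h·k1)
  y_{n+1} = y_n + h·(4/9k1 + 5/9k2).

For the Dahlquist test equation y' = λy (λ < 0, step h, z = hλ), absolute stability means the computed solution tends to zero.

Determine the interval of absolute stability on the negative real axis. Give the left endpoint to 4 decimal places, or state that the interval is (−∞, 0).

Test eqn y'=λy, z=hλ:
  k1=λy_n ⇒ h·k1=z·y_n;  k2=λ(1+3/7z)y_n ⇒ h·k2=z(1+3/7z)y_n
  y_{n+1}/y_n = 1 + 4/9z + 5/9z(1+3/7z) = 1 + z + 5/21z²
  ⇒ R(z) = 1 + z + 5/21z².

Solve |R(x)|<1 on ℝ⁻.
x=-1.1: |R|=0.1881
R=1: x+5/21x²=0 ⇒ x=−21/5=-4.2000; min R=1−1/(4·5/21)=-0.0500>−1
Confirm numerically:
  x=-3.954: |R|=0.76841 <1
  x=-2.396: |R|=0.02914 <1
  x=-2.085: |R|=0.04995 <1
  x=-4.744: |R|=1.61446 >1
  x=-4.367: |R|=1.17364 >1
  x=-4.281: |R|=1.08256 >1
So |R|<1 on (-4.2000, 0).

z∈(-4.2000,0).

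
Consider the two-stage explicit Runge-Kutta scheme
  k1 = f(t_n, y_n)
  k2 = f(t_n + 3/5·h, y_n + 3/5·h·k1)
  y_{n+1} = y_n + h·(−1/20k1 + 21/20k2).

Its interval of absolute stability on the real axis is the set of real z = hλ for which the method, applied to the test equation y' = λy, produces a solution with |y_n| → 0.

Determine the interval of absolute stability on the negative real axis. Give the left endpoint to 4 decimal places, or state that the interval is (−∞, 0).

z∈(-1.5873,0).

Set f=λy, z=hλ:
  k1=λy_n ⇒ h·k1=z·y_n;  k2=λ(1+3/5z)y_n ⇒ h·k2=z(1+3/5z)y_n
  y_{n+1}/y_n = 1 − 1/20z + 21/20z(1+3/5z) = 1 + z + 63/100z²
  so R(z) = 1 + z + 63/100z².

Find x<0 with |R(x)|<1.
x=-0.46: |R|=0.6733
R=1: x+63/100x²=0 ⇒ x=−100/63=-1.5873; min R=1−1/(4·63/100)=0.6032>−1
Confirm numerically:
  x=-1.483: |R|=0.90255 <1
  x=-1.283: |R|=0.75404 <1
  x=-1.256: |R|=0.73785 <1
  x=-0.873: |R|=0.60714 <1
  x=-2.058: |R|=1.61028 >1
  x=-1.762: |R|=1.19393 >1
  x=-1.723: |R|=1.14730 >1
Interval (-1.5873, 0).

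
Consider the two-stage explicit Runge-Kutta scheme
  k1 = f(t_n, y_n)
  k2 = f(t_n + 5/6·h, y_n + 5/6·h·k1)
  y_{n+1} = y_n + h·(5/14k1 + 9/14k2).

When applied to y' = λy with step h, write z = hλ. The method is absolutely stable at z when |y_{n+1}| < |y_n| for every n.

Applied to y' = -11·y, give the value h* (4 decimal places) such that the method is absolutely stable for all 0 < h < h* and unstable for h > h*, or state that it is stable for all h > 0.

(-1.8667,0); λ=-11 ⇒ h* = (28/15)/11 = 0.1697.

With y'=λy (z=hλ):
  k1=λy_n ⇒ h·k1=z·y_n;  k2=λ(1+5/6z)y_n ⇒ h·k2=z(1+5/6z)y_n
  y_{n+1}/y_n = 1 + 5/14z + 9/14z(1+5/6z) = 1 + z + 15/28z²
  Hence R(z) = 1 + z + 15/28z².

Solve |R(x)|<1 on ℝ⁻.
x=-1: |R|=0.5357
R=1: x+15/28x²=0 ⇒ x=−28/15=-1.8667; min R=1−1/(4·15/28)=0.5333>−1
Confirm numerically:
  x=-1.329: |R|=0.61720 <1
  x=-1.116: |R|=0.55121 <1
  x=-0.748: |R|=0.55173 <1
  x=-2.444: |R|=1.75589 >1
  x=-2.393: |R|=1.67474 >1
  x=-2.235: |R|=1.44101 >1
So |R|<1 on (-1.8667, 0).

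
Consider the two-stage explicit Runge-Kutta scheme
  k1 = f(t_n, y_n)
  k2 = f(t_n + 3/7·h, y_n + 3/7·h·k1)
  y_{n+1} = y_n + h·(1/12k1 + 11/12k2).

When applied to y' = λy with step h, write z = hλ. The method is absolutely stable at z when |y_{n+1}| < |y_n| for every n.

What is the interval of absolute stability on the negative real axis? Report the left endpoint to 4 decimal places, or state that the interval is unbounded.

Set f=λy, z=hλ:
  k1=λy_n ⇒ h·k1=z·y_n;  k2=λ(1+3/7z)y_n ⇒ h·k2=z(1+3/7z)y_n
  y_{n+1}/y_n = 1 + 1/12z + 11/12z(1+3/7z) = 1 + z + 11/28z²
  R(z) = 1 + z + 11/28z².

Need |R(x)|<1, x<0.
x=-0.74: |R|=0.4751
R=1: x+11/28x²=0 ⇒ x=−28/11=-2.5455; min R=1−1/(4·11/28)=0.3636>−1
Confirm numerically:
  x=-2.143: |R|=0.66118 <1
  x=-1.209: |R|=0.36523 <1
  x=-1.052: |R|=0.38278 <1
  x=-2.768: |R|=1.24200 >1
  x=-2.588: |R|=1.04326 >1
Stable set (-2.5455, 0).

z∈(-2.5455,0).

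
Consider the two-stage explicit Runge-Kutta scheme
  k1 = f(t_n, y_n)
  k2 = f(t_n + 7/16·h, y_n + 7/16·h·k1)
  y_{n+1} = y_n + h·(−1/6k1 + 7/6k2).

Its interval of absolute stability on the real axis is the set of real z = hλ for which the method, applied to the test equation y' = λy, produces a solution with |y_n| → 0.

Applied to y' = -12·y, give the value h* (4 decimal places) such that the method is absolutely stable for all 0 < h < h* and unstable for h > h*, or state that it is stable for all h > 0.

(-1.9592,0); λ=-12 ⇒ h* = (96/49)/12 = 0.1633.

Set f=λy, z=hλ:
  k1=λy_n ⇒ h·k1=z·y_n;  k2=λ(1+7/16z)y_n ⇒ h·k2=z(1+7/16z)y_n
  y_{n+1}/y_n = 1 − 1/6z + 7/6z(1+7/16z) = 1 + z + 49/96z²
  R(z) = 1 + z + 49/96z².

Boundary: |R(x)|=1, x<0.
x=-0.64: |R|=0.5691
R=1: x+49/96x²=0 ⇒ x=−96/49=-1.9592; min R=1−1/(4·49/96)=0.5102>−1
Confirm numerically:
  x=-1.323: |R|=0.57040 <1
  x=-1.310: |R|=0.56593 <1
  x=-0.974: |R|=0.51022 <1
  x=-0.930: |R|=0.51146 <1
  x=-2.321: |R|=1.42864 >1
  x=-2.301: |R|=1.40145 >1
  x=-2.250: |R|=1.33398 >1
So |R|<1 on (-1.9592, 0).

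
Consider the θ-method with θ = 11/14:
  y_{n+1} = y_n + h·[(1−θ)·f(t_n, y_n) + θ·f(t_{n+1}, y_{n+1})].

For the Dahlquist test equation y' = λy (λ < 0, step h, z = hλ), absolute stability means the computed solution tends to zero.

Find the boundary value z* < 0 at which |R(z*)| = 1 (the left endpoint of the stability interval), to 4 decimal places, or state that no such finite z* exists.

(−∞, 0) — no finite endpoint.

On y'=λy, z=hλ:
  y_{n+1} = y_n + z·[3/14·y_n + 11/14·y_{n+1}] ⇒ (1 − 11/14z)y_{n+1} = (1 + 3/14z)y_n
  ⇒ R(z) = (1 + 3/14z)/(1 − 11/14z).

Solve |R(x)|<1 on ℝ⁻.
x=-1.04: |R|=0.4277
x=-2: |R|=0.2222
x=-10: |R|=0.1290
x=-100: |R|=0.2567
θ=11/14≥1/2 ⇒ |1+3/14x|<|1−11/14x| ∀x<0 ⇒ interval (−∞,0).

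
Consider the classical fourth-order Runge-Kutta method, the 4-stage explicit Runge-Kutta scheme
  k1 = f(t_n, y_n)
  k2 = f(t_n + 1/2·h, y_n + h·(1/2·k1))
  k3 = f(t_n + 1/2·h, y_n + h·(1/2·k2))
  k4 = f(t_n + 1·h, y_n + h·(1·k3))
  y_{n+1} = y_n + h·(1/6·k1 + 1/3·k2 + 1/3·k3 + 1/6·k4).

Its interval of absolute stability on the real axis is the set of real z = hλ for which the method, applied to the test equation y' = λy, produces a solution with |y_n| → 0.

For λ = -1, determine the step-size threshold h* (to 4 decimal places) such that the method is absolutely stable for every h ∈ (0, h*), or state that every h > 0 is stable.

(-2.7853,0); λ=-1 ⇒ h* = 2.7853.

With y'=λy (z=hλ):
  order 4, 4-stage ⇒ R(z)=1+z+z^2/2+z^3/6+z^4/24
  (e.g. R(-0.56)=0.57163, |R|=0.57163)

Need |R(x)|<1, x<0.
x=-0.56: |R|=0.5716
|R(-2.13)|=0.3855 |R(-1.99)|=0.3300 |R(-1.21)|=0.3161
Bisect:
  x_lo=-3.1862 |R|=1.7929  x_hi=-0.3063 |R|=0.7362
  mid=-1.74622 |R|=0.27839 →hi
  mid=-2.46620 |R|=0.61626 →hi
  mid=-2.82619 |R|=1.06343 →lo
  mid=-2.64620 |R|=0.80975 →hi
  mid=-2.73619 |R|=0.92846 →hi
  mid=-2.78119 |R|=0.99383 →hi
  mid=-2.80369 |R|=1.02810 →lo
  mid=-2.79244 |R|=1.01083 →lo
  mid=-2.78682 |R|=1.00230 →lo
  ...
  [-2.78541,-2.78524] ⇒ x*=-2.7853
Stable set (-2.7853, 0).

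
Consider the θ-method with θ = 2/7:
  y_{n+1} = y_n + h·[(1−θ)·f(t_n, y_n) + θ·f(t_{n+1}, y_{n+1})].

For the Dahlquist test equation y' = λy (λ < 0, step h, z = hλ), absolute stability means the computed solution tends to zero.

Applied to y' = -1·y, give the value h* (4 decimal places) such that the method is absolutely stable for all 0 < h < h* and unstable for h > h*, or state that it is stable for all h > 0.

With y'=λy (z=hλ):
  y_{n+1} = y_n + z·[5/7·y_n + 2/7·y_{n+1}] ⇒ (1 − 2/7z)y_{n+1} = (1 + 5/7z)y_n
  R(z) = (1 + 5/7z)/(1 − 2/7z).

Solve |R(x)|<1 on ℝ⁻.
x=-1.04: |R|=0.1982
R=−1: 1+5/7x = −1+2/7x ⇒ -3/7x=2 ⇒ x=2/(-3/7)=-4.6667
Confirm numerically:
  x=-4.592: |R|=0.98616 <1
  x=-3.951: |R|=0.85593 <1
  x=-3.731: |R|=0.80591 <1
  x=-2.350: |R|=0.40598 <1
  x=-5.246: |R|=1.09936 >1
  x=-5.050: |R|=1.06725 >1
  x=-4.713: |R|=1.00846 >1
Stable set (-4.6667, 0).

(-4.6667,0); λ=-1 ⇒ h* = (14/3)/1 = 4.6667.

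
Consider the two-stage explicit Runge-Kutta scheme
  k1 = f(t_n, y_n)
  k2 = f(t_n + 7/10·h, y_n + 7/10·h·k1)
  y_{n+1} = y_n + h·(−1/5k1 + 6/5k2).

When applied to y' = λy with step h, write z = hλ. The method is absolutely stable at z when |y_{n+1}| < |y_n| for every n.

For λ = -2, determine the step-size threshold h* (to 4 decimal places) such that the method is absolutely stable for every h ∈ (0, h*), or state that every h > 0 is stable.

(-1.1905,0); λ=-2 ⇒ h* = (25/21)/2 = 0.5952.

Set f=λy, z=hλ:
  k1=λy_n ⇒ h·k1=z·y_n;  k2=λ(1+7/10z)y_n ⇒ h·k2=z(1+7/10z)y_n
  y_{n+1}/y_n = 1 − 1/5z + 6/5z(1+7/10z) = 1 + z + 21/25z²
  so R(z) = 1 + z + 21/25z².

Solve |R(x)|<1 on ℝ⁻.
x=-1.69: |R|=1.7091
R=1: x+21/25x²=0 ⇒ x=−25/21=-1.1905; min R=1−1/(4·21/25)=0.7024>−1
Confirm numerically:
  x=-1.149: |R|=0.95997 <1
  x=-1.023: |R|=0.85608 <1
  x=-0.814: |R|=0.74258 <1
  x=-1.786: |R|=1.89343 >1
  x=-1.704: |R|=1.73504 >1
Interval (-1.1905, 0).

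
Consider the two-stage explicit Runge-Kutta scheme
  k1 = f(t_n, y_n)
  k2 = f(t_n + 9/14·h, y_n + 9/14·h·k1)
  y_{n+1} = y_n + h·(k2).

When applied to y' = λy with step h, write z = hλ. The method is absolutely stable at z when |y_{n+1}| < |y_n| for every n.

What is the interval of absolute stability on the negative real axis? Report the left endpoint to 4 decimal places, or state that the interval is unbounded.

On y'=λy, z=hλ:
  k1=λy_n ⇒ h·k1=z·y_n;  k2=λ(1+9/14z)y_n ⇒ h·k2=z(1+9/14z)y_n
  y_{n+1}/y_n = 1 + z(1+9/14z) = 1 + z + 9/14z²
  R(z) = 1 + z + 9/14z².

Need |R(x)|<1, x<0.
x=-0.73: |R|=0.6126
R=1: x+9/14x²=0 ⇒ x=−14/9=-1.5556; min R=1−1/(4·9/14)=0.6111>−1
Confirm numerically:
  x=-1.489: |R|=0.93629 <1
  x=-1.349: |R|=0.82087 <1
  x=-1.324: |R|=0.80291 <1
  x=-1.284: |R|=0.77585 <1
  x=-2.001: |R|=1.57300 >1
  x=-1.725: |R|=1.18790 >1
So |R|<1 on (-1.5556, 0).

(-1.5556, 0).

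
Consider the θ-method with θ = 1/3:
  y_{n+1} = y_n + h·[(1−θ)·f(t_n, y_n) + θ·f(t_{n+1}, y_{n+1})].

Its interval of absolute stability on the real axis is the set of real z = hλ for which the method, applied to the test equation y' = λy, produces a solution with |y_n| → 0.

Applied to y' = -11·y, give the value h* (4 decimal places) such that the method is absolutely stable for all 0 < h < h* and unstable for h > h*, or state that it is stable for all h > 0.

Test eqn y'=λy, z=hλ:
  y_{n+1} = y_n + z·[2/3·y_n + 1/3·y_{n+1}] ⇒ (1 − 1/3z)y_{n+1} = (1 + 2/3z)y_n
  ⇒ R(z) = (1 + 2/3z)/(1 − 1/3z).

Solve |R(x)|<1 on ℝ⁻.
x=-0.4: |R|=0.6471
R=−1: 1+2/3x = −1+1/3x ⇒ -1/3x=2 ⇒ x=2/(-1/3)=-6.0000
Confirm numerically:
  x=-5.918: |R|=0.99081 <1
  x=-5.169: |R|=0.89827 <1
  x=-3.453: |R|=0.60530 <1
  x=-2.947: |R|=0.48663 <1
  x=-6.449: |R|=1.04752 >1
  x=-6.374: |R|=1.03990 >1
Stable set (-6.0000, 0).

(-6.0000,0); λ=-11 ⇒ h* = (6)/11 = 0.5455.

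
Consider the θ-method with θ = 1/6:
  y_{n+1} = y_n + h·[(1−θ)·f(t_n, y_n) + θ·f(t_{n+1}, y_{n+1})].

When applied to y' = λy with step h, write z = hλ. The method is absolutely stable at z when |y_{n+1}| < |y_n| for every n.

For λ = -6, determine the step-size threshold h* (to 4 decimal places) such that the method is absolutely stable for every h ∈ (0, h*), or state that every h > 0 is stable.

On y'=λy, z=hλ:
  y_{n+1} = y_n + z·[5/6·y_n + 1/6·y_{n+1}] ⇒ (1 − 1/6z)y_{n+1} = (1 + 5/6z)y_n
  R(z) = (1 + 5/6z)/(1 − 1/6z).

Need |R(x)|<1, x<0.
x=-0.46: |R|=0.5728
R=−1: 1+5/6x = −1+1/6x ⇒ -2/3x=2 ⇒ x=2/(-2/3)=-3.0000
Confirm numerically:
  x=-1.754: |R|=0.35723 <1
  x=-1.555: |R|=0.23494 <1
  x=-1.256: |R|=0.03859 <1
  x=-1.203: |R|=0.00208 <1
  x=-3.049: |R|=1.02166 >1
  x=-3.032: |R|=1.01417 >1
Interval (-3.0000, 0).

(-3.0000,0); λ=-6 ⇒ h* = (3)/6 = 0.5000.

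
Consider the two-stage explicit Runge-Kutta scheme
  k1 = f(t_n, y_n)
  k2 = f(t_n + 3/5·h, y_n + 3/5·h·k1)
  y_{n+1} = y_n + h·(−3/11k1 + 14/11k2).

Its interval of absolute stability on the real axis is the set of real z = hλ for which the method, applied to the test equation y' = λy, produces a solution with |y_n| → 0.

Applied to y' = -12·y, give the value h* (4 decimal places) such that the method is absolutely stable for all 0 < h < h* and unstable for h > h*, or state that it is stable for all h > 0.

On y'=λy, z=hλ:
  k1=λy_n ⇒ h·k1=z·y_n;  k2=λ(1+3/5z)y_n ⇒ h·k2=z(1+3/5z)y_n
  y_{n+1}/y_n = 1 − 3/11z + 14/11z(1+3/5z) = 1 + z + 42/55z²
  ⇒ R(z) = 1 + z + 42/55z².

Need |R(x)|<1, x<0.
x=-1.7: |R|=1.5069
R=1: x+42/55x²=0 ⇒ x=−55/42=-1.3095; min R=1−1/(4·42/55)=0.6726>−1
Confirm numerically:
  x=-1.071: |R|=0.80492 <1
  x=-0.841: |R|=0.69911 <1
  x=-0.775: |R|=0.68366 <1
  x=-0.662: |R|=0.67266 <1
  x=-1.460: |R|=1.16777 >1
  x=-1.434: |R|=1.13631 >1
Interval (-1.3095, 0).

(-1.3095,0); λ=-12 ⇒ h* = (55/42)/12 = 0.1091.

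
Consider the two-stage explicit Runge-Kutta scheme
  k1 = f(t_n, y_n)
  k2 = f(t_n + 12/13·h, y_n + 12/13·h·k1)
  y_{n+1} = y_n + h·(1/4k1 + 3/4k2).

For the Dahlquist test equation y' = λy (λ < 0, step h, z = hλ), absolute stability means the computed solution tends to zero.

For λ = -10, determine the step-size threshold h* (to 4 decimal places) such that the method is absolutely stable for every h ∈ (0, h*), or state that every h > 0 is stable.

On y'=λy, z=hλ:
  k1=λy_n ⇒ h·k1=z·y_n;  k2=λ(1+12/13z)y_n ⇒ h·k2=z(1+12/13z)y_n
  y_{n+1}/y_n = 1 + 1/4z + 3/4z(1+12/13z) = 1 + z + 9/13z²
  ⇒ R(z) = 1 + z + 9/13z².

Need |R(x)|<1, x<0.
x=-1.72: |R|=1.3281
R=1: x+9/13x²=0 ⇒ x=−13/9=-1.4444; min R=1−1/(4·9/13)=0.6389>−1
Confirm numerically:
  x=-1.398: |R|=0.95505 <1
  x=-1.367: |R|=0.92671 <1
  x=-1.249: |R|=0.83100 <1
  x=-2.024: |R|=1.81209 >1
  x=-1.838: |R|=1.50078 >1
  x=-1.810: |R|=1.45807 >1
Stable set (-1.4444, 0).

(-1.4444,0); λ=-10 ⇒ h* = (13/9)/10 = 0.1444.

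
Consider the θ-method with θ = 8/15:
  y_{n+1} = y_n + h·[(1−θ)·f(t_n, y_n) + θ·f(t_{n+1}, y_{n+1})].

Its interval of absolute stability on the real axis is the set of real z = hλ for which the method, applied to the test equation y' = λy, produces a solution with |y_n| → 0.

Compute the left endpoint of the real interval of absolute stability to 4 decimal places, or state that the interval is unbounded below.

(−∞, 0) — no finite endpoint.

Set f=λy, z=hλ:
  y_{n+1} = y_n + z·[7/15·y_n + 8/15·y_{n+1}] ⇒ (1 − 8/15z)y_{n+1} = (1 + 7/15z)y_n
  R(z) = (1 + 7/15z)/(1 − 8/15z).

Find x<0 with |R(x)|<1.
x=-1.27: |R|=0.2428
x=-2: |R|=0.0323
x=-10: |R|=0.5789
x=-100: |R|=0.8405
θ=8/15≥1/2 ⇒ |1+7/15x|<|1−8/15x| ∀x<0 ⇒ unbounded interval.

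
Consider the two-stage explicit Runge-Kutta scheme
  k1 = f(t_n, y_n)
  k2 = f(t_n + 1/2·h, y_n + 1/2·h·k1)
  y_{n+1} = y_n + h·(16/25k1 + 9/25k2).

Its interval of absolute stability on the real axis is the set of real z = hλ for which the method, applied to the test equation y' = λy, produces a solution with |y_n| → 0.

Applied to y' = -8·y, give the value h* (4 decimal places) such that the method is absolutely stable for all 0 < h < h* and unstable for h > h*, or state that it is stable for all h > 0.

Set f=λy, z=hλ:
  k1=λy_n ⇒ h·k1=z·y_n;  k2=λ(1+1/2z)y_n ⇒ h·k2=z(1+1/2z)y_n
  y_{n+1}/y_n = 1 + 16/25z + 9/25z(1+1/2z) = 1 + z + 9/50z²
  ⇒ R(z) = 1 + z + 9/50z².

Solve |R(x)|<1 on ℝ⁻.
x=-0.39: |R|=0.6374
R=1: x+9/50x²=0 ⇒ x=−50/9=-5.5556; min R=1−1/(4·9/50)=-0.3889>−1
Confirm numerically:
  x=-3.112: |R|=0.36878 <1
  x=-2.925: |R|=0.38499 <1
  x=-2.727: |R|=0.38842 <1
  x=-2.662: |R|=0.38648 <1
  x=-5.910: |R|=1.37706 >1
  x=-5.886: |R|=1.35010 >1
  x=-5.753: |R|=1.20446 >1
So |R|<1 on (-5.5556, 0).

(-5.5556,0); λ=-8 ⇒ h* = (50/9)/8 = 0.6944.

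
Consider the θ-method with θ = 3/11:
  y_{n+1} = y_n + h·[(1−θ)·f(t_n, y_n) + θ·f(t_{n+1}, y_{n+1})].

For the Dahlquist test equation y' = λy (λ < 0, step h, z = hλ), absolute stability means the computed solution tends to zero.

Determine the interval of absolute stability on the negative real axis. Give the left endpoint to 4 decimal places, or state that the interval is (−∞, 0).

Set f=λy, z=hλ:
  y_{n+1} = y_n + z·[8/11·y_n + 3/11·y_{n+1}] ⇒ (1 − 3/11z)y_{n+1} = (1 + 8/11z)y_n
  ⇒ R(z) = (1 + 8/11z)/(1 − 3/11z).

Need |R(x)|<1, x<0.
x=-1.17: |R|=0.1130
R=−1: 1+8/11x = −1+3/11x ⇒ -5/11x=2 ⇒ x=2/(-5/11)=-4.4000
Confirm numerically:
  x=-4.282: |R|=0.97526 <1
  x=-3.513: |R|=0.79409 <1
  x=-2.377: |R|=0.44212 <1
  x=-4.847: |R|=1.08751 >1
  x=-4.498: |R|=1.02000 >1
Stable set (-4.4000, 0).

(-4.4000, 0).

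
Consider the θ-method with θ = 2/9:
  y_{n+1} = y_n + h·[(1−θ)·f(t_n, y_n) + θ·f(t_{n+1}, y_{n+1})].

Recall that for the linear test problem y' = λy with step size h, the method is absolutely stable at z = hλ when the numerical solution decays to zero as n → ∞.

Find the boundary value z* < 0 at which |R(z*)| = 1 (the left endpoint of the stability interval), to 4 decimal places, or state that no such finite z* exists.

left endpoint -3.6000.

On y'=λy, z=hλ:
  y_{n+1} = y_n + z·[7/9·y_n + 2/9·y_{n+1}] ⇒ (1 − 2/9z)y_{n+1} = (1 + 7/9z)y_n
  R(z) = (1 + 7/9z)/(1 − 2/9z).

Need |R(x)|<1, x<0.
x=-1.74: |R|=0.2548
R=−1: 1+7/9x = −1+2/9x ⇒ -5/9x=2 ⇒ x=2/(-5/9)=-3.6000
Confirm numerically:
  x=-2.541: |R|=0.62399 <1
  x=-1.763: |R|=0.26673 <1
  x=-1.628: |R|=0.19550 <1
  x=-3.889: |R|=1.08612 >1
  x=-3.838: |R|=1.07136 >1
  x=-3.831: |R|=1.06932 >1
Stable set (-3.6000, 0).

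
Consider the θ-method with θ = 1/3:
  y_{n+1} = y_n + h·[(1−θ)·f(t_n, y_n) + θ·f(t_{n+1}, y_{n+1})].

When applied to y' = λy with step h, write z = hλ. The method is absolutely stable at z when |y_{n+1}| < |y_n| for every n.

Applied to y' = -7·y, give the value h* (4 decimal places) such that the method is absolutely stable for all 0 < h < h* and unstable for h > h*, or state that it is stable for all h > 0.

(-6.0000,0); λ=-7 ⇒ h* = (6)/7 = 0.8571.

Test eqn y'=λy, z=hλ:
  y_{n+1} = y_n + z·[2/3·y_n + 1/3·y_{n+1}] ⇒ (1 − 1/3z)y_{n+1} = (1 + 2/3z)y_n
  ⇒ R(z) = (1 + 2/3z)/(1 − 1/3z).

Solve |R(x)|<1 on ℝ⁻.
x=-1.77: |R|=0.1132
R=−1: 1+2/3x = −1+1/3x ⇒ -1/3x=2 ⇒ x=2/(-1/3)=-6.0000
Confirm numerically:
  x=-4.221: |R|=0.75364 <1
  x=-3.898: |R|=0.69527 <1
  x=-3.886: |R|=0.69300 <1
  x=-6.546: |R|=1.05720 >1
  x=-6.403: |R|=1.04286 >1
  x=-6.306: |R|=1.03288 >1
Interval (-6.0000, 0).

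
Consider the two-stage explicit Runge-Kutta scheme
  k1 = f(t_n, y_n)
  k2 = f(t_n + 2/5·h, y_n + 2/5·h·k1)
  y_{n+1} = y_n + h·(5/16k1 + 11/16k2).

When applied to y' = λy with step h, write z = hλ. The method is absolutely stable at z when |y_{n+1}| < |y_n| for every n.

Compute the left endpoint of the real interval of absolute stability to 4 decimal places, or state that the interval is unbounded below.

left endpoint -3.6364.

Set f=λy, z=hλ:
  k1=λy_n ⇒ h·k1=z·y_n;  k2=λ(1+2/5z)y_n ⇒ h·k2=z(1+2/5z)y_n
  y_{n+1}/y_n = 1 + 5/16z + 11/16z(1+2/5z) = 1 + z + 11/40z²
  R(z) = 1 + z + 11/40z².

Solve |R(x)|<1 on ℝ⁻.
x=-1.78: |R|=0.0913
R=1: x+11/40x²=0 ⇒ x=−40/11=-3.6364; min R=1−1/(4·11/40)=0.0909>−1
Confirm numerically:
  x=-2.089: |R|=0.11108 <1
  x=-2.078: |R|=0.10947 <1
  x=-1.910: |R|=0.09323 <1
  x=-1.888: |R|=0.09225 <1
  x=-4.144: |R|=1.57850 >1
  x=-4.116: |R|=1.54290 >1
So |R|<1 on (-3.6364, 0).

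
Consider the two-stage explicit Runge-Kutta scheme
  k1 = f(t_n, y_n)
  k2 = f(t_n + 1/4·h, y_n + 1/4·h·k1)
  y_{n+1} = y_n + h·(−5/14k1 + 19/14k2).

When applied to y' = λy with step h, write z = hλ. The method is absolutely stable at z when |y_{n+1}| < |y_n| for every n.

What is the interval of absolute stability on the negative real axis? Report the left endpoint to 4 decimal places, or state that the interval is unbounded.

(-2.9474, 0).

On y'=λy, z=hλ:
  k1=λy_n ⇒ h·k1=z·y_n;  k2=λ(1+1/4z)y_n ⇒ h·k2=z(1+1/4z)y_n
  y_{n+1}/y_n = 1 − 5/14z + 19/14z(1+1/4z) = 1 + z + 19/56z²
  Hence R(z) = 1 + z + 19/56z².

Find x<0 with |R(x)|<1.
x=-1.42: |R|=0.2641
R=1: x+19/56x²=0 ⇒ x=−56/19=-2.9474; min R=1−1/(4·19/56)=0.2632>−1
Confirm numerically:
  x=-2.645: |R|=0.72865 <1
  x=-2.093: |R|=0.39329 <1
  x=-1.778: |R|=0.29458 <1
  x=-1.423: |R|=0.26403 <1
  x=-3.506: |R|=1.66451 >1
  x=-3.321: |R|=1.42100 >1
Stable set (-2.9474, 0).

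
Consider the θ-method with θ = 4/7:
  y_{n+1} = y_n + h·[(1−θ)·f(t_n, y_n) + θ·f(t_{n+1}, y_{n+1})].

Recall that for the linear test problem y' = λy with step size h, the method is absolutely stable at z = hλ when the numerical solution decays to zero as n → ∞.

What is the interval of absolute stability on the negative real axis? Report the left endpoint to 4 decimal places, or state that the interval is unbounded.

With y'=λy (z=hλ):
  y_{n+1} = y_n + z·[3/7·y_n + 4/7·y_{n+1}] ⇒ (1 − 4/7z)y_{n+1} = (1 + 3/7z)y_n
  R(z) = (1 + 3/7z)/(1 − 4/7z).

Need |R(x)|<1, x<0.
x=-0.51: |R|=0.6051
x=-2: |R|=0.0667
x=-10: |R|=0.4894
x=-100: |R|=0.7199
θ=4/7≥1/2 ⇒ |1+3/7x|<|1−4/7x| ∀x<0 ⇒ unbounded interval.

interval (−∞, 0).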